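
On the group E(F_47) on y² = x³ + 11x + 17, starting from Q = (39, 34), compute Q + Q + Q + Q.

Repeated addition: build up to 4Q.
2Q: tangent at (39, 34): λ = (3·39² + 11)/(2·34) ≡ 15/21. 21⁻¹ ≡ 9 (mod 47), so λ ≡ 15·9 ≡ 41.
  x = λ² - 39 - 39 = 1681 - 78 ≡ 5; y = λ·(39 - 5) - 34 ≡ 44. → (5, 44)
3Q: (5, 44) + (39, 34). λ = (34 - 44)/(39 - 5) ≡ 37/34 mod 47. 34⁻¹ ≡ 18 (mod 47), so λ ≡ 8.
  x = λ² - 5 - 39 = 64 - 44 ≡ 20; y = λ·(5 - 20) - 44 ≡ 24. → (20, 24)
4Q: (20, 24) + (39, 34). λ = (34 - 24)/(39 - 20) ≡ 10/19 mod 47. 19⁻¹ ≡ 5 (mod 47) since 19·5 = 95 ≡ 1, so λ ≡ 3.
  x = λ² - 20 - 39 = 9 - 59 ≡ 44; y = λ·(20 - 44) - 24 ≡ 45. → (44, 45)

(44, 45)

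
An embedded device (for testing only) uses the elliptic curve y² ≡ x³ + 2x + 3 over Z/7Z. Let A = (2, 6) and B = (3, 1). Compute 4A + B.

First 4A:
Double-and-add on 4 = (100)₂. Start with A = (2, 6) for the leading 1-bit.
double: tangent at (2, 6): λ = (3·2² + 2)/(2·6) ≡ 0/5. 5⁻¹ ≡ 3 (mod 7) since 5·3 = 15 ≡ 1, so λ ≡ 0·3 ≡ 0.
  x = λ² - 2 - 2 = 0 - 4 ≡ 3; y = λ·(2 - 3) - 6 ≡ 1. → (3, 1)
double: tangent at (3, 1): λ = (3·3² + 2)/(2·1) ≡ 1/2. 2⁻¹ ≡ 4 (mod 7) since 2·4 = 8 ≡ 1, so λ ≡ 1·4 ≡ 4.
  x = λ² - 3 - 3 = 16 - 6 ≡ 3; y = λ·(3 - 3) - 1 ≡ 6. → (3, 6)
4A = (3, 6).
Finally 4A + B:
(3, 6) + (3, 1): same x and y₁ ≡ -y₂, so the sum is O.

O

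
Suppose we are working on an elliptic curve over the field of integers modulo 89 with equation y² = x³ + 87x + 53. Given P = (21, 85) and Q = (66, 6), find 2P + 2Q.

First 2P:
Repeated addition: build up to 2P.
2P: tangent at (21, 85): λ = (3·21² + 87)/(2·85) ≡ 75/81. 81⁻¹ ≡ 11 (mod 89), so λ ≡ 75·11 ≡ 24.
  x = λ² - 21 - 21 = 576 - 42 ≡ 0; y = λ·(21 - 0) - 85 ≡ 63. → (0, 63)
2P = (0, 63).
Next 2Q:
Repeated addition: build up to 2Q.
2Q: tangent at (66, 6): λ = (3·66² + 87)/(2·6) ≡ 72/12. 12⁻¹ ≡ 52 (mod 89) since 12·52 = 624 ≡ 1, so λ ≡ 72·52 ≡ 6.
  x = λ² - 66 - 66 = 36 - 132 ≡ 82; y = λ·(66 - 82) - 6 ≡ 76. → (82, 76)
2Q = (82, 76).
Finally 2P + 2Q:
(0, 63) + (82, 76). λ = (76 - 63)/(82 - 0) ≡ 13/82 mod 89. 82⁻¹ ≡ 38 (mod 89) since 82·38 = 3116 ≡ 1, so λ ≡ 49.
  x = λ² - 0 - 82 = 2401 - 82 ≡ 5; y = λ·(0 - 5) - 63 ≡ 48. → (5, 48)

(5, 48)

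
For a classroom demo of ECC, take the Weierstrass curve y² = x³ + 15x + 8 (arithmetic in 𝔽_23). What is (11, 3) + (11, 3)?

(14, 15)

tangent at (11, 3): λ = (3·11² + 15)/(2·3) ≡ 10/6. 6⁻¹ ≡ 4 (mod 23), so λ ≡ 10·4 ≡ 17.
  x = λ² - 11 - 11 = 289 - 22 ≡ 14; y = λ·(11 - 14) - 3 ≡ 15. → (14, 15)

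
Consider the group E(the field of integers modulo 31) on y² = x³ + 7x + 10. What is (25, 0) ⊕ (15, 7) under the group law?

(25, 0) + (15, 7). λ = (7 - 0)/(15 - 25) ≡ 7/21 mod 31. 21⁻¹ ≡ 3 (mod 31) since 21·3 = 63 ≡ 1, so λ ≡ 21.
  x = λ² - 25 - 15 = 441 - 40 ≡ 29; y = λ·(25 - 29) - 0 ≡ 9. → (29, 9)

(29, 9)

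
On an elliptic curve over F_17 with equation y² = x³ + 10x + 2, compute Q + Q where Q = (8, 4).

(0, 11)

tangent at (8, 4): λ = (3·8² + 10)/(2·4) ≡ 15/8. 8⁻¹ ≡ 15 (mod 17) since 8·15 = 120 ≡ 1, so λ ≡ 15·15 ≡ 4.
  x = λ² - 8 - 8 = 16 - 16 ≡ 0; y = λ·(8 - 0) - 4 ≡ 11. → (0, 11)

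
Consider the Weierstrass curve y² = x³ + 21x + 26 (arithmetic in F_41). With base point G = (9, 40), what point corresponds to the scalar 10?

(24, 2)

Repeated addition: build up to 10G.
2G: tangent at (9, 40): λ = (3·9² + 21)/(2·40) ≡ 18/39. 39⁻¹ ≡ 20 (mod 41), so λ ≡ 18·20 ≡ 32.
  x = λ² - 9 - 9 = 1024 - 18 ≡ 22; y = λ·(9 - 22) - 40 ≡ 36. → (22, 36)
3G: (22, 36) + (9, 40). λ = (40 - 36)/(9 - 22) ≡ 4/28 mod 41. 28⁻¹ ≡ 22 (mod 41) since 28·22 = 616 ≡ 1, so λ ≡ 6.
  x = λ² - 22 - 9 = 36 - 31 ≡ 5; y = λ·(22 - 5) - 36 ≡ 25. → (5, 25)
4G: (5, 25) + (9, 40). λ = (40 - 25)/(9 - 5) ≡ 15/4 mod 41. 4⁻¹ ≡ 31 (mod 41), so λ ≡ 14.
  x = λ² - 5 - 9 = 196 - 14 ≡ 18; y = λ·(5 - 18) - 25 ≡ 39. → (18, 39)
5G: (18, 39) + (9, 40). λ = (40 - 39)/(9 - 18) ≡ 1/32 mod 41. 32⁻¹ ≡ 9 (mod 41), so λ ≡ 9.
  x = λ² - 18 - 9 = 81 - 27 ≡ 13; y = λ·(18 - 13) - 39 ≡ 6. → (13, 6)
6G: (13, 6) + (9, 40). λ = (40 - 6)/(9 - 13) ≡ 34/37 mod 41. 37⁻¹ ≡ 10 (mod 41), so λ ≡ 12.
  x = λ² - 13 - 9 = 144 - 22 ≡ 40; y = λ·(13 - 40) - 6 ≡ 39. → (40, 39)
7G: (40, 39) + (9, 40). λ = (40 - 39)/(9 - 40) ≡ 1/10 mod 41. 10⁻¹ ≡ 37 (mod 41) since 10·37 = 370 ≡ 1, so λ ≡ 37.
  x = λ² - 40 - 9 = 1369 - 49 ≡ 8; y = λ·(40 - 8) - 39 ≡ 38. → (8, 38)
8G: (8, 38) + (9, 40). λ = (40 - 38)/(9 - 8) ≡ 2/1 mod 41. 1⁻¹ ≡ 1 (mod 41) since 1·1 = 1 ≡ 1, so λ ≡ 2.
  x = λ² - 8 - 9 = 4 - 17 ≡ 28; y = λ·(8 - 28) - 38 ≡ 4. → (28, 4)
9G: (28, 4) + (9, 40). λ = (40 - 4)/(9 - 28) ≡ 36/22 mod 41. 22⁻¹ ≡ 28 (mod 41), so λ ≡ 24.
  x = λ² - 28 - 9 = 576 - 37 ≡ 6; y = λ·(28 - 6) - 4 ≡ 32. → (6, 32)
10G: (6, 32) + (9, 40). λ = (40 - 32)/(9 - 6) ≡ 8/3 mod 41. 3⁻¹ ≡ 14 (mod 41) since 3·14 = 42 ≡ 1, so λ ≡ 30.
  x = λ² - 6 - 9 = 900 - 15 ≡ 24; y = λ·(6 - 24) - 32 ≡ 2. → (24, 2)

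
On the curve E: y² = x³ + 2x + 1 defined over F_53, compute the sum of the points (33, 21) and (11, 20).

(47, 41)

(33, 21) + (11, 20). λ = (20 - 21)/(11 - 33) ≡ 52/31 mod 53. 31⁻¹ ≡ 12 (mod 53) since 31·12 = 372 ≡ 1, so λ ≡ 41.
  x = λ² - 33 - 11 = 1681 - 44 ≡ 47; y = λ·(33 - 47) - 21 ≡ 41. → (47, 41)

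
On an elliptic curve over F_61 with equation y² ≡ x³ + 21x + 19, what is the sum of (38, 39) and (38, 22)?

The two points share x = 38 and their y-coordinates satisfy 39 + 22 ≡ 0 (mod 61), so they are inverses. Their sum is the point at infinity.

O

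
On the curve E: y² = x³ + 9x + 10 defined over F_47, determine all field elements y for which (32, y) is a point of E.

5, 42

x³ + 9x + 10 = 33066 ≡ 25 (mod 47).
Square roots of 25 mod 47: 5 and 42 (since 5² = 25 ≡ 25).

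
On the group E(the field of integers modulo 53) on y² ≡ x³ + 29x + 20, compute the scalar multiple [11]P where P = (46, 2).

(25, 29)

Double-and-add on 11 = (1011)₂. Start with P = (46, 2) for the leading 1-bit.
double: tangent at (46, 2): λ = (3·46² + 29)/(2·2) ≡ 17/4. 4⁻¹ ≡ 40 (mod 53), so λ ≡ 17·40 ≡ 44.
  x = λ² - 46 - 46 = 1936 - 92 ≡ 42; y = λ·(46 - 42) - 2 ≡ 15. → (42, 15)
double: tangent at (42, 15): λ = (3·42² + 29)/(2·15) ≡ 21/30. 30⁻¹ ≡ 23 (mod 53), so λ ≡ 21·23 ≡ 6.
  x = λ² - 42 - 42 = 36 - 84 ≡ 5; y = λ·(42 - 5) - 15 ≡ 48. → (5, 48)
add P: (5, 48) + (46, 2). λ = (2 - 48)/(46 - 5) ≡ 7/41 mod 53. 41⁻¹ ≡ 22 (mod 53) since 41·22 = 902 ≡ 1, so λ ≡ 48.
  x = λ² - 5 - 46 = 2304 - 51 ≡ 27; y = λ·(5 - 27) - 48 ≡ 9. → (27, 9)
double: tangent at (27, 9): λ = (3·27² + 29)/(2·9) ≡ 43/18. 18⁻¹ ≡ 3 (mod 53), so λ ≡ 43·3 ≡ 23.
  x = λ² - 27 - 27 = 529 - 54 ≡ 51; y = λ·(27 - 51) - 9 ≡ 22. → (51, 22)
add P: (51, 22) + (46, 2). λ = (2 - 22)/(46 - 51) ≡ 33/48 mod 53. 48⁻¹ ≡ 21 (mod 53), so λ ≡ 4.
  x = λ² - 51 - 46 = 16 - 97 ≡ 25; y = λ·(51 - 25) - 22 ≡ 29. → (25, 29)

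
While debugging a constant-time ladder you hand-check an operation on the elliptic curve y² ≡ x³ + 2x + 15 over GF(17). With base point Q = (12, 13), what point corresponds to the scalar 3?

Repeated addition: build up to 3Q.
2Q: tangent at (12, 13): λ = (3·12² + 2)/(2·13) ≡ 9/9. 9⁻¹ ≡ 2 (mod 17) since 9·2 = 18 ≡ 1, so λ ≡ 9·2 ≡ 1.
  x = λ² - 12 - 12 = 1 - 24 ≡ 11; y = λ·(12 - 11) - 13 ≡ 5. → (11, 5)
3Q: (11, 5) + (12, 13). λ = (13 - 5)/(12 - 11) ≡ 8/1 mod 17. 1⁻¹ ≡ 1 (mod 17) since 1·1 = 1 ≡ 1, so λ ≡ 8.
  x = λ² - 11 - 12 = 64 - 23 ≡ 7; y = λ·(11 - 7) - 5 ≡ 10. → (7, 10)

(7, 10)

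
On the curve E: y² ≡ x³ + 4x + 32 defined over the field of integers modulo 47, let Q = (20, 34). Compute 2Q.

(25, 24)

tangent at (20, 34): λ = (3·20² + 4)/(2·34) ≡ 29/21. 21⁻¹ ≡ 9 (mod 47), so λ ≡ 29·9 ≡ 26.
  x = λ² - 20 - 20 = 676 - 40 ≡ 25; y = λ·(20 - 25) - 34 ≡ 24. → (25, 24)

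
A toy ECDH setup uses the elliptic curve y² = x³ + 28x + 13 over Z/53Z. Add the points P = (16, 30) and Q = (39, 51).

(16, 30) + (39, 51). λ = (51 - 30)/(39 - 16) ≡ 21/23 mod 53. 23⁻¹ ≡ 30 (mod 53) since 23·30 = 690 ≡ 1, so λ ≡ 47.
  x = λ² - 16 - 39 = 2209 - 55 ≡ 34; y = λ·(16 - 34) - 30 ≡ 25. → (34, 25)

(34, 25)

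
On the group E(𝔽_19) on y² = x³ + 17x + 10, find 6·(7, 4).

(14, 16)

Write P = (7, 4).
Double-and-add on 6 = (110)₂. Start with P = (7, 4) for the leading 1-bit.
double: tangent at (7, 4): λ = (3·7² + 17)/(2·4) ≡ 12/8. 8⁻¹ ≡ 12 (mod 19), so λ ≡ 12·12 ≡ 11.
  x = λ² - 7 - 7 = 121 - 14 ≡ 12; y = λ·(7 - 12) - 4 ≡ 17. → (12, 17)
add P: (12, 17) + (7, 4). λ = (4 - 17)/(7 - 12) ≡ 6/14 mod 19. 14⁻¹ ≡ 15 (mod 19), so λ ≡ 14.
  x = λ² - 12 - 7 = 196 - 19 ≡ 6; y = λ·(12 - 6) - 17 ≡ 10. → (6, 10)
double: tangent at (6, 10): λ = (3·6² + 17)/(2·10) ≡ 11/1. 1⁻¹ ≡ 1 (mod 19) since 1·1 = 1 ≡ 1, so λ ≡ 11·1 ≡ 11.
  x = λ² - 6 - 6 = 121 - 12 ≡ 14; y = λ·(6 - 14) - 10 ≡ 16. → (14, 16)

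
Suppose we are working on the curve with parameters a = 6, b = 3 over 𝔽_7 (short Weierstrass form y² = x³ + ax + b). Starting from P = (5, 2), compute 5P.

Repeated addition: build up to 5P.
2P: tangent at (5, 2): λ = (3·5² + 6)/(2·2) ≡ 4/4. 4⁻¹ ≡ 2 (mod 7), so λ ≡ 4·2 ≡ 1.
  x = λ² - 5 - 5 = 1 - 10 ≡ 5; y = λ·(5 - 5) - 2 ≡ 5. → (5, 5)
3P: (5, 5) + (5, 2): same x and y₁ ≡ -y₂, so the sum is O.
4P: O + (5, 2) = (5, 2) (identity).
5P: tangent at (5, 2): λ = (3·5² + 6)/(2·2) ≡ 4/4. 4⁻¹ ≡ 2 (mod 7), so λ ≡ 4·2 ≡ 1.
  x = λ² - 5 - 5 = 1 - 10 ≡ 5; y = λ·(5 - 5) - 2 ≡ 5. → (5, 5)

(5, 5)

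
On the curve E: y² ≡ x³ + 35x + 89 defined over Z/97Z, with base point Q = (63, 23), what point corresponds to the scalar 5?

Double-and-add on 5 = (101)₂. Start with Q = (63, 23) for the leading 1-bit.
double: tangent at (63, 23): λ = (3·63² + 35)/(2·23) ≡ 11/46. 46⁻¹ ≡ 19 (mod 97), so λ ≡ 11·19 ≡ 15.
  x = λ² - 63 - 63 = 225 - 126 ≡ 2; y = λ·(63 - 2) - 23 ≡ 19. → (2, 19)
double: tangent at (2, 19): λ = (3·2² + 35)/(2·19) ≡ 47/38. 38⁻¹ ≡ 23 (mod 97) since 38·23 = 874 ≡ 1, so λ ≡ 47·23 ≡ 14.
  x = λ² - 2 - 2 = 196 - 4 ≡ 95; y = λ·(2 - 95) - 19 ≡ 37. → (95, 37)
add Q: (95, 37) + (63, 23). λ = (23 - 37)/(63 - 95) ≡ 83/65 mod 97. 65⁻¹ ≡ 3 (mod 97) since 65·3 = 195 ≡ 1, so λ ≡ 55.
  x = λ² - 95 - 63 = 3025 - 158 ≡ 54; y = λ·(95 - 54) - 37 ≡ 84. → (54, 84)

(54, 84)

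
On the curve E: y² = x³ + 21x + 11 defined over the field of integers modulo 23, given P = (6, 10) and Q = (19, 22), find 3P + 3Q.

First 3P:
Repeated addition: build up to 3P.
2P: tangent at (6, 10): λ = (3·6² + 21)/(2·10) ≡ 14/20. 20⁻¹ ≡ 15 (mod 23), so λ ≡ 14·15 ≡ 3.
  x = λ² - 6 - 6 = 9 - 12 ≡ 20; y = λ·(6 - 20) - 10 ≡ 17. → (20, 17)
3P: (20, 17) + (6, 10). λ = (10 - 17)/(6 - 20) ≡ 16/9 mod 23. 9⁻¹ ≡ 18 (mod 23) since 9·18 = 162 ≡ 1, so λ ≡ 12.
  x = λ² - 20 - 6 = 144 - 26 ≡ 3; y = λ·(20 - 3) - 17 ≡ 3. → (3, 3)
3P = (3, 3).
Next 3Q:
Repeated addition: build up to 3Q.
2Q: tangent at (19, 22): λ = (3·19² + 21)/(2·22) ≡ 0/21. 21⁻¹ ≡ 11 (mod 23), so λ ≡ 0·11 ≡ 0.
  x = λ² - 19 - 19 = 0 - 38 ≡ 8; y = λ·(19 - 8) - 22 ≡ 1. → (8, 1)
3Q: (8, 1) + (19, 22). λ = (22 - 1)/(19 - 8) ≡ 21/11 mod 23. 11⁻¹ ≡ 21 (mod 23) since 11·21 = 231 ≡ 1, so λ ≡ 4.
  x = λ² - 8 - 19 = 16 - 27 ≡ 12; y = λ·(8 - 12) - 1 ≡ 6. → (12, 6)
3Q = (12, 6).
Finally 3P + 3Q:
(3, 3) + (12, 6). λ = (6 - 3)/(12 - 3) ≡ 3/9 mod 23. 9⁻¹ ≡ 18 (mod 23), so λ ≡ 8.
  x = λ² - 3 - 12 = 64 - 15 ≡ 3; y = λ·(3 - 3) - 3 ≡ 20. → (3, 20)

(3, 20)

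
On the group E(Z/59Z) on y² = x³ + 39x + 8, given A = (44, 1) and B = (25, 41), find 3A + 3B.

First 3A:
Repeated addition: build up to 3A.
2A: tangent at (44, 1): λ = (3·44² + 39)/(2·1) ≡ 6/2. 2⁻¹ ≡ 30 (mod 59), so λ ≡ 6·30 ≡ 3.
  x = λ² - 44 - 44 = 9 - 88 ≡ 39; y = λ·(44 - 39) - 1 ≡ 14. → (39, 14)
3A: (39, 14) + (44, 1). λ = (1 - 14)/(44 - 39) ≡ 46/5 mod 59. 5⁻¹ ≡ 12 (mod 59), so λ ≡ 21.
  x = λ² - 39 - 44 = 441 - 83 ≡ 4; y = λ·(39 - 4) - 14 ≡ 13. → (4, 13)
3A = (4, 13).
Next 3B:
Repeated addition: build up to 3B.
2B: tangent at (25, 41): λ = (3·25² + 39)/(2·41) ≡ 26/23. 23⁻¹ ≡ 18 (mod 59), so λ ≡ 26·18 ≡ 55.
  x = λ² - 25 - 25 = 3025 - 50 ≡ 25; y = λ·(25 - 25) - 41 ≡ 18. → (25, 18)
3B: (25, 18) + (25, 41): same x and y₁ ≡ -y₂, so the sum is ∞.
3B = ∞.
Finally 3A + 3B:
(4, 13) + ∞ = (4, 13) (identity).

(4, 13)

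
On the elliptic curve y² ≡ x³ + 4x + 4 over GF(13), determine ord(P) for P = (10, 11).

3

2P: tangent at (10, 11): λ = (3·10² + 4)/(2·11) ≡ 5/9. 9⁻¹ ≡ 3 (mod 13) since 9·3 = 27 ≡ 1, so λ ≡ 5·3 ≡ 2.
  x = λ² - 10 - 10 = 4 - 20 ≡ 10; y = λ·(10 - 10) - 11 ≡ 2. → (10, 2)
3P: (10, 2) + (10, 11): same x and y₁ ≡ -y₂, so the sum is the point at infinity.
3P = the point at infinity, so the order is 3.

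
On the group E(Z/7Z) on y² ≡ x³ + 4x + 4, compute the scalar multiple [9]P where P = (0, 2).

Double-and-add on 9 = (1001)₂. Start with P = (0, 2) for the leading 1-bit.
double: tangent at (0, 2): λ = (3·0² + 4)/(2·2) ≡ 4/4. 4⁻¹ ≡ 2 (mod 7), so λ ≡ 4·2 ≡ 1.
  x = λ² - 0 - 0 = 1 - 0 ≡ 1; y = λ·(0 - 1) - 2 ≡ 4. → (1, 4)
double: tangent at (1, 4): λ = (3·1² + 4)/(2·4) ≡ 0/1. 1⁻¹ ≡ 1 (mod 7) since 1·1 = 1 ≡ 1, so λ ≡ 0·1 ≡ 0.
  x = λ² - 1 - 1 = 0 - 2 ≡ 5; y = λ·(1 - 5) - 4 ≡ 3. → (5, 3)
double: tangent at (5, 3): λ = (3·5² + 4)/(2·3) ≡ 2/6. 6⁻¹ ≡ 6 (mod 7), so λ ≡ 2·6 ≡ 5.
  x = λ² - 5 - 5 = 25 - 10 ≡ 1; y = λ·(5 - 1) - 3 ≡ 3. → (1, 3)
add P: (1, 3) + (0, 2). λ = (2 - 3)/(0 - 1) ≡ 6/6 mod 7. 6⁻¹ ≡ 6 (mod 7), so λ ≡ 1.
  x = λ² - 1 - 0 = 1 - 1 ≡ 0; y = λ·(1 - 0) - 3 ≡ 5. → (0, 5)

(0, 5)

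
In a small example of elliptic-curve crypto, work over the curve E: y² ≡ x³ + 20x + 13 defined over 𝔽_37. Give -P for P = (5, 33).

(5, 4)

-(5, 33) = (5, -33 mod 37) = (5, 4).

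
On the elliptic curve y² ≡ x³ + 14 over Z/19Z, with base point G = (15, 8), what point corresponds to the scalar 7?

Repeated addition: build up to 7G.
2G: tangent at (15, 8): λ = (3·15² + 0)/(2·8) ≡ 10/16. 16⁻¹ ≡ 6 (mod 19), so λ ≡ 10·6 ≡ 3.
  x = λ² - 15 - 15 = 9 - 30 ≡ 17; y = λ·(15 - 17) - 8 ≡ 5. → (17, 5)
3G: (17, 5) + (15, 8). λ = (8 - 5)/(15 - 17) ≡ 3/17 mod 19. 17⁻¹ ≡ 9 (mod 19) since 17·9 = 153 ≡ 1, so λ ≡ 8.
  x = λ² - 17 - 15 = 64 - 32 ≡ 13; y = λ·(17 - 13) - 5 ≡ 8. → (13, 8)
4G: (13, 8) + (15, 8). λ = (8 - 8)/(15 - 13) ≡ 0/2 mod 19. 2⁻¹ ≡ 10 (mod 19), so λ ≡ 0.
  x = λ² - 13 - 15 = 0 - 28 ≡ 10; y = λ·(13 - 10) - 8 ≡ 11. → (10, 11)
5G: (10, 11) + (15, 8). λ = (8 - 11)/(15 - 10) ≡ 16/5 mod 19. 5⁻¹ ≡ 4 (mod 19), so λ ≡ 7.
  x = λ² - 10 - 15 = 49 - 25 ≡ 5; y = λ·(10 - 5) - 11 ≡ 5. → (5, 5)
6G: (5, 5) + (15, 8). λ = (8 - 5)/(15 - 5) ≡ 3/10 mod 19. 10⁻¹ ≡ 2 (mod 19) since 10·2 = 20 ≡ 1, so λ ≡ 6.
  x = λ² - 5 - 15 = 36 - 20 ≡ 16; y = λ·(5 - 16) - 5 ≡ 5. → (16, 5)
7G: (16, 5) + (15, 8). λ = (8 - 5)/(15 - 16) ≡ 3/18 mod 19. 18⁻¹ ≡ 18 (mod 19), so λ ≡ 16.
  x = λ² - 16 - 15 = 256 - 31 ≡ 16; y = λ·(16 - 16) - 5 ≡ 14. → (16, 14)

(16, 14)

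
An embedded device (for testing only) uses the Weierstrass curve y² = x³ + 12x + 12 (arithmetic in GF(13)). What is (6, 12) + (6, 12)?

tangent at (6, 12): λ = (3·6² + 12)/(2·12) ≡ 3/11. 11⁻¹ ≡ 6 (mod 13) since 11·6 = 66 ≡ 1, so λ ≡ 3·6 ≡ 5.
  x = λ² - 6 - 6 = 25 - 12 ≡ 0; y = λ·(6 - 0) - 12 ≡ 5. → (0, 5)

(0, 5)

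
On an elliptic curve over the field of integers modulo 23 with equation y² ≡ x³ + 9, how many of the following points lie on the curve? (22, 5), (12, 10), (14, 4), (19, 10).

1

(22, 5): 5² ≡ 2, rhs ≡ 8 → off.
(12, 10): 10² ≡ 8, rhs ≡ 12 → off.
(14, 4): 4² ≡ 16, rhs ≡ 16 → on.
(19, 10): 10² ≡ 8, rhs ≡ 14 → off.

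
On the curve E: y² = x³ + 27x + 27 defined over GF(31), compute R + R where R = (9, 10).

(17, 6)

tangent at (9, 10): λ = (3·9² + 27)/(2·10) ≡ 22/20. 20⁻¹ ≡ 14 (mod 31), so λ ≡ 22·14 ≡ 29.
  x = λ² - 9 - 9 = 841 - 18 ≡ 17; y = λ·(9 - 17) - 10 ≡ 6. → (17, 6)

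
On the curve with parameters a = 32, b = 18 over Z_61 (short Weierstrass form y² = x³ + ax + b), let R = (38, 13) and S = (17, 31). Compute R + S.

(3, 18)

(38, 13) + (17, 31). λ = (31 - 13)/(17 - 38) ≡ 18/40 mod 61. 40⁻¹ ≡ 29 (mod 61) since 40·29 = 1160 ≡ 1, so λ ≡ 34.
  x = λ² - 38 - 17 = 1156 - 55 ≡ 3; y = λ·(38 - 3) - 13 ≡ 18. → (3, 18)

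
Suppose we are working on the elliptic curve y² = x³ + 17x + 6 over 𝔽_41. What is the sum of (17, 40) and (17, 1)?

The two points share x = 17 and their y-coordinates satisfy 40 + 1 ≡ 0 (mod 41), so they are inverses. Their sum is 𝒪.

O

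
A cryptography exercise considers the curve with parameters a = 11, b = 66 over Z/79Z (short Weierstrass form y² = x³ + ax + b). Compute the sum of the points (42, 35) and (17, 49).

(71, 16)

(42, 35) + (17, 49). λ = (49 - 35)/(17 - 42) ≡ 14/54 mod 79. 54⁻¹ ≡ 60 (mod 79), so λ ≡ 50.
  x = λ² - 42 - 17 = 2500 - 59 ≡ 71; y = λ·(42 - 71) - 35 ≡ 16. → (71, 16)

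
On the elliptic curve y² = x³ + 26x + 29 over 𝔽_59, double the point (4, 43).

(28, 42)

tangent at (4, 43): λ = (3·4² + 26)/(2·43) ≡ 15/27. 27⁻¹ ≡ 35 (mod 59), so λ ≡ 15·35 ≡ 53.
  x = λ² - 4 - 4 = 2809 - 8 ≡ 28; y = λ·(4 - 28) - 43 ≡ 42. → (28, 42)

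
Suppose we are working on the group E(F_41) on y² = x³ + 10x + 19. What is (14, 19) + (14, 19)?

(36, 34)

tangent at (14, 19): λ = (3·14² + 10)/(2·19) ≡ 24/38. 38⁻¹ ≡ 27 (mod 41), so λ ≡ 24·27 ≡ 33.
  x = λ² - 14 - 14 = 1089 - 28 ≡ 36; y = λ·(14 - 36) - 19 ≡ 34. → (36, 34)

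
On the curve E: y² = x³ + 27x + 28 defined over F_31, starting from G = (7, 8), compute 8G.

(9, 15)

Repeated addition: build up to 8G.
2G: tangent at (7, 8): λ = (3·7² + 27)/(2·8) ≡ 19/16. 16⁻¹ ≡ 2 (mod 31) since 16·2 = 32 ≡ 1, so λ ≡ 19·2 ≡ 7.
  x = λ² - 7 - 7 = 49 - 14 ≡ 4; y = λ·(7 - 4) - 8 ≡ 13. → (4, 13)
3G: (4, 13) + (7, 8). λ = (8 - 13)/(7 - 4) ≡ 26/3 mod 31. 3⁻¹ ≡ 21 (mod 31), so λ ≡ 19.
  x = λ² - 4 - 7 = 361 - 11 ≡ 9; y = λ·(4 - 9) - 13 ≡ 16. → (9, 16)
4G: (9, 16) + (7, 8). λ = (8 - 16)/(7 - 9) ≡ 23/29 mod 31. 29⁻¹ ≡ 15 (mod 31), so λ ≡ 4.
  x = λ² - 9 - 7 = 16 - 16 ≡ 0; y = λ·(9 - 0) - 16 ≡ 20. → (0, 20)
5G: (0, 20) + (7, 8). λ = (8 - 20)/(7 - 0) ≡ 19/7 mod 31. 7⁻¹ ≡ 9 (mod 31), so λ ≡ 16.
  x = λ² - 0 - 7 = 256 - 7 ≡ 1; y = λ·(0 - 1) - 20 ≡ 26. → (1, 26)
6G: (1, 26) + (7, 8). λ = (8 - 26)/(7 - 1) ≡ 13/6 mod 31. 6⁻¹ ≡ 26 (mod 31), so λ ≡ 28.
  x = λ² - 1 - 7 = 784 - 8 ≡ 1; y = λ·(1 - 1) - 26 ≡ 5. → (1, 5)
7G: (1, 5) + (7, 8). λ = (8 - 5)/(7 - 1) ≡ 3/6 mod 31. 6⁻¹ ≡ 26 (mod 31) since 6·26 = 156 ≡ 1, so λ ≡ 16.
  x = λ² - 1 - 7 = 256 - 8 ≡ 0; y = λ·(1 - 0) - 5 ≡ 11. → (0, 11)
8G: (0, 11) + (7, 8). λ = (8 - 11)/(7 - 0) ≡ 28/7 mod 31. 7⁻¹ ≡ 9 (mod 31) since 7·9 = 63 ≡ 1, so λ ≡ 4.
  x = λ² - 0 - 7 = 16 - 7 ≡ 9; y = λ·(0 - 9) - 11 ≡ 15. → (9, 15)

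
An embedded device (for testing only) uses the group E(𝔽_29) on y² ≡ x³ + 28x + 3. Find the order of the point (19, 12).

2P: tangent at (19, 12): λ = (3·19² + 28)/(2·12) ≡ 9/24. 24⁻¹ ≡ 23 (mod 29), so λ ≡ 9·23 ≡ 4.
  x = λ² - 19 - 19 = 16 - 38 ≡ 7; y = λ·(19 - 7) - 12 ≡ 7. → (7, 7)
3P: (7, 7) + (19, 12). λ = (12 - 7)/(19 - 7) ≡ 5/12 mod 29. 12⁻¹ ≡ 17 (mod 29), so λ ≡ 27.
  x = λ² - 7 - 19 = 729 - 26 ≡ 7; y = λ·(7 - 7) - 7 ≡ 22. → (7, 22)
4P: (7, 22) + (19, 12). λ = (12 - 22)/(19 - 7) ≡ 19/12 mod 29. 12⁻¹ ≡ 17 (mod 29) since 12·17 = 204 ≡ 1, so λ ≡ 4.
  x = λ² - 7 - 19 = 16 - 26 ≡ 19; y = λ·(7 - 19) - 22 ≡ 17. → (19, 17)
5P: (19, 17) + (19, 12): same x and y₁ ≡ -y₂, so the sum is O.
5P = O, so the order is 5.

5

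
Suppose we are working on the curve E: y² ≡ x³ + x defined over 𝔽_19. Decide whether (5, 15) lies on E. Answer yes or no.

yes

y² = 15² ≡ 16; x³ + 1x + 0 = 130 ≡ 16 (mod 19). 16 = 16.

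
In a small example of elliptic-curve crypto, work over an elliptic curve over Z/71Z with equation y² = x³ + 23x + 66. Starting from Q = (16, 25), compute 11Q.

Double-and-add on 11 = (1011)₂. Start with Q = (16, 25) for the leading 1-bit.
double: tangent at (16, 25): λ = (3·16² + 23)/(2·25) ≡ 10/50. 50⁻¹ ≡ 27 (mod 71), so λ ≡ 10·27 ≡ 57.
  x = λ² - 16 - 16 = 3249 - 32 ≡ 22; y = λ·(16 - 22) - 25 ≡ 59. → (22, 59)
double: tangent at (22, 59): λ = (3·22² + 23)/(2·59) ≡ 55/47. 47⁻¹ ≡ 68 (mod 71), so λ ≡ 55·68 ≡ 48.
  x = λ² - 22 - 22 = 2304 - 44 ≡ 59; y = λ·(22 - 59) - 59 ≡ 11. → (59, 11)
add Q: (59, 11) + (16, 25). λ = (25 - 11)/(16 - 59) ≡ 14/28 mod 71. 28⁻¹ ≡ 33 (mod 71), so λ ≡ 36.
  x = λ² - 59 - 16 = 1296 - 75 ≡ 14; y = λ·(59 - 14) - 11 ≡ 47. → (14, 47)
double: tangent at (14, 47): λ = (3·14² + 23)/(2·47) ≡ 43/23. 23⁻¹ ≡ 34 (mod 71) since 23·34 = 782 ≡ 1, so λ ≡ 43·34 ≡ 42.
  x = λ² - 14 - 14 = 1764 - 28 ≡ 32; y = λ·(14 - 32) - 47 ≡ 49. → (32, 49)
add Q: (32, 49) + (16, 25). λ = (25 - 49)/(16 - 32) ≡ 47/55 mod 71. 55⁻¹ ≡ 31 (mod 71), so λ ≡ 37.
  x = λ² - 32 - 16 = 1369 - 48 ≡ 43; y = λ·(32 - 43) - 49 ≡ 41. → (43, 41)

(43, 41)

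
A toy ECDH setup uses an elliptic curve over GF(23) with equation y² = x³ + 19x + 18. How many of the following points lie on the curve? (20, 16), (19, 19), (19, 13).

(20, 16): 16² ≡ 3, rhs ≡ 3 → on.
(19, 19): 19² ≡ 16, rhs ≡ 16 → on.
(19, 13): 13² ≡ 8, rhs ≡ 16 → off.

2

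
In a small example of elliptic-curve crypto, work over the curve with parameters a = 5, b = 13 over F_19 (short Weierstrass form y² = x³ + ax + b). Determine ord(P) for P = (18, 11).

7

2P: tangent at (18, 11): λ = (3·18² + 5)/(2·11) ≡ 8/3. 3⁻¹ ≡ 13 (mod 19), so λ ≡ 8·13 ≡ 9.
  x = λ² - 18 - 18 = 81 - 36 ≡ 7; y = λ·(18 - 7) - 11 ≡ 12. → (7, 12)
3P: (7, 12) + (18, 11). λ = (11 - 12)/(18 - 7) ≡ 18/11 mod 19. 11⁻¹ ≡ 7 (mod 19), so λ ≡ 12.
  x = λ² - 7 - 18 = 144 - 25 ≡ 5; y = λ·(7 - 5) - 12 ≡ 12. → (5, 12)
4P: (5, 12) + (18, 11). λ = (11 - 12)/(18 - 5) ≡ 18/13 mod 19. 13⁻¹ ≡ 3 (mod 19) since 13·3 = 39 ≡ 1, so λ ≡ 16.
  x = λ² - 5 - 18 = 256 - 23 ≡ 5; y = λ·(5 - 5) - 12 ≡ 7. → (5, 7)
5P: (5, 7) + (18, 11). λ = (11 - 7)/(18 - 5) ≡ 4/13 mod 19. 13⁻¹ ≡ 3 (mod 19), so λ ≡ 12.
  x = λ² - 5 - 18 = 144 - 23 ≡ 7; y = λ·(5 - 7) - 7 ≡ 7. → (7, 7)
6P: (7, 7) + (18, 11). λ = (11 - 7)/(18 - 7) ≡ 4/11 mod 19. 11⁻¹ ≡ 7 (mod 19), so λ ≡ 9.
  x = λ² - 7 - 18 = 81 - 25 ≡ 18; y = λ·(7 - 18) - 7 ≡ 8. → (18, 8)
7P: (18, 8) + (18, 11): same x and y₁ ≡ -y₂, so the sum is O.
7P = O, so the order is 7.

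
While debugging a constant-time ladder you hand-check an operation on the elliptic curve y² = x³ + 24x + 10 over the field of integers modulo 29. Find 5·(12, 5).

(7, 12)

Write P = (12, 5).
Double-and-add on 5 = (101)₂. Start with P = (12, 5) for the leading 1-bit.
double: tangent at (12, 5): λ = (3·12² + 24)/(2·5) ≡ 21/10. 10⁻¹ ≡ 3 (mod 29), so λ ≡ 21·3 ≡ 5.
  x = λ² - 12 - 12 = 25 - 24 ≡ 1; y = λ·(12 - 1) - 5 ≡ 21. → (1, 21)
double: tangent at (1, 21): λ = (3·1² + 24)/(2·21) ≡ 27/13. 13⁻¹ ≡ 9 (mod 29) since 13·9 = 117 ≡ 1, so λ ≡ 27·9 ≡ 11.
  x = λ² - 1 - 1 = 121 - 2 ≡ 3; y = λ·(1 - 3) - 21 ≡ 15. → (3, 15)
add P: (3, 15) + (12, 5). λ = (5 - 15)/(12 - 3) ≡ 19/9 mod 29. 9⁻¹ ≡ 13 (mod 29), so λ ≡ 15.
  x = λ² - 3 - 12 = 225 - 15 ≡ 7; y = λ·(3 - 7) - 15 ≡ 12. → (7, 12)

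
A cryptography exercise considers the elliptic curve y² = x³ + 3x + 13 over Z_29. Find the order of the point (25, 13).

4

2P: tangent at (25, 13): λ = (3·25² + 3)/(2·13) ≡ 22/26. 26⁻¹ ≡ 19 (mod 29), so λ ≡ 22·19 ≡ 12.
  x = λ² - 25 - 25 = 144 - 50 ≡ 7; y = λ·(25 - 7) - 13 ≡ 0. → (7, 0)
3P: (7, 0) + (25, 13). λ = (13 - 0)/(25 - 7) ≡ 13/18 mod 29. 18⁻¹ ≡ 21 (mod 29), so λ ≡ 12.
  x = λ² - 7 - 25 = 144 - 32 ≡ 25; y = λ·(7 - 25) - 0 ≡ 16. → (25, 16)
4P: (25, 16) + (25, 13): same x and y₁ ≡ -y₂, so the sum is the point at infinity.
4P = the point at infinity, so the order is 4.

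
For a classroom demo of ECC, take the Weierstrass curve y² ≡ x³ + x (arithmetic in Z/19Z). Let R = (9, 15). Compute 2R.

(5, 15)

tangent at (9, 15): λ = (3·9² + 1)/(2·15) ≡ 16/11. 11⁻¹ ≡ 7 (mod 19), so λ ≡ 16·7 ≡ 17.
  x = λ² - 9 - 9 = 289 - 18 ≡ 5; y = λ·(9 - 5) - 15 ≡ 15. → (5, 15)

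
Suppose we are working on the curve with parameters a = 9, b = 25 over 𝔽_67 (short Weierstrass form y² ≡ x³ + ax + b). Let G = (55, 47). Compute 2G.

(60, 50)

tangent at (55, 47): λ = (3·55² + 9)/(2·47) ≡ 39/27. 27⁻¹ ≡ 5 (mod 67), so λ ≡ 39·5 ≡ 61.
  x = λ² - 55 - 55 = 3721 - 110 ≡ 60; y = λ·(55 - 60) - 47 ≡ 50. → (60, 50)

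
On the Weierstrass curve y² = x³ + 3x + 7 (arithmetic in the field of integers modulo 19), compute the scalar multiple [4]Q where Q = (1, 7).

Repeated addition: build up to 4Q.
2Q: tangent at (1, 7): λ = (3·1² + 3)/(2·7) ≡ 6/14. 14⁻¹ ≡ 15 (mod 19), so λ ≡ 6·15 ≡ 14.
  x = λ² - 1 - 1 = 196 - 2 ≡ 4; y = λ·(1 - 4) - 7 ≡ 8. → (4, 8)
3Q: (4, 8) + (1, 7). λ = (7 - 8)/(1 - 4) ≡ 18/16 mod 19. 16⁻¹ ≡ 6 (mod 19), so λ ≡ 13.
  x = λ² - 4 - 1 = 169 - 5 ≡ 12; y = λ·(4 - 12) - 8 ≡ 2. → (12, 2)
4Q: (12, 2) + (1, 7). λ = (7 - 2)/(1 - 12) ≡ 5/8 mod 19. 8⁻¹ ≡ 12 (mod 19) since 8·12 = 96 ≡ 1, so λ ≡ 3.
  x = λ² - 12 - 1 = 9 - 13 ≡ 15; y = λ·(12 - 15) - 2 ≡ 8. → (15, 8)

(15, 8)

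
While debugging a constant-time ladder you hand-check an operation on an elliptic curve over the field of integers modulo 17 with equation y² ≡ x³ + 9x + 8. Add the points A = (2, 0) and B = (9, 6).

(2, 0) + (9, 6). λ = (6 - 0)/(9 - 2) ≡ 6/7 mod 17. 7⁻¹ ≡ 5 (mod 17) since 7·5 = 35 ≡ 1, so λ ≡ 13.
  x = λ² - 2 - 9 = 169 - 11 ≡ 5; y = λ·(2 - 5) - 0 ≡ 12. → (5, 12)

(5, 12)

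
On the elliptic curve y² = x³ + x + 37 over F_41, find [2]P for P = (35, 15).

tangent at (35, 15): λ = (3·35² + 1)/(2·15) ≡ 27/30. 30⁻¹ ≡ 26 (mod 41), so λ ≡ 27·26 ≡ 5.
  x = λ² - 35 - 35 = 25 - 70 ≡ 37; y = λ·(35 - 37) - 15 ≡ 16. → (37, 16)

(37, 16)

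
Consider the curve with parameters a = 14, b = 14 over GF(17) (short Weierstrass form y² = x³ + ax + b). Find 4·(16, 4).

(14, 9)

Write G = (16, 4).
Double-and-add on 4 = (100)₂. Start with G = (16, 4) for the leading 1-bit.
double: tangent at (16, 4): λ = (3·16² + 14)/(2·4) ≡ 0/8. 8⁻¹ ≡ 15 (mod 17), so λ ≡ 0·15 ≡ 0.
  x = λ² - 16 - 16 = 0 - 32 ≡ 2; y = λ·(16 - 2) - 4 ≡ 13. → (2, 13)
double: tangent at (2, 13): λ = (3·2² + 14)/(2·13) ≡ 9/9. 9⁻¹ ≡ 2 (mod 17) since 9·2 = 18 ≡ 1, so λ ≡ 9·2 ≡ 1.
  x = λ² - 2 - 2 = 1 - 4 ≡ 14; y = λ·(2 - 14) - 13 ≡ 9. → (14, 9)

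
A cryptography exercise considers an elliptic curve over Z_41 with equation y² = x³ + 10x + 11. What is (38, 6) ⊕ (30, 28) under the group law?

(38, 6) + (30, 28). λ = (28 - 6)/(30 - 38) ≡ 22/33 mod 41. 33⁻¹ ≡ 5 (mod 41) since 33·5 = 165 ≡ 1, so λ ≡ 28.
  x = λ² - 38 - 30 = 784 - 68 ≡ 19; y = λ·(38 - 19) - 6 ≡ 34. → (19, 34)

(19, 34)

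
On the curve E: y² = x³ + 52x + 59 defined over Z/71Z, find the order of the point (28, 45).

2P: tangent at (28, 45): λ = (3·28² + 52)/(2·45) ≡ 61/19. 19⁻¹ ≡ 15 (mod 71), so λ ≡ 61·15 ≡ 63.
  x = λ² - 28 - 28 = 3969 - 56 ≡ 8; y = λ·(28 - 8) - 45 ≡ 8. → (8, 8)
3P: (8, 8) + (28, 45). λ = (45 - 8)/(28 - 8) ≡ 37/20 mod 71. 20⁻¹ ≡ 32 (mod 71), so λ ≡ 48.
  x = λ² - 8 - 28 = 2304 - 36 ≡ 67; y = λ·(8 - 67) - 8 ≡ 0. → (67, 0)
4P: (67, 0) + (28, 45). λ = (45 - 0)/(28 - 67) ≡ 45/32 mod 71. 32⁻¹ ≡ 20 (mod 71) since 32·20 = 640 ≡ 1, so λ ≡ 48.
  x = λ² - 67 - 28 = 2304 - 95 ≡ 8; y = λ·(67 - 8) - 0 ≡ 63. → (8, 63)
5P: (8, 63) + (28, 45). λ = (45 - 63)/(28 - 8) ≡ 53/20 mod 71. 20⁻¹ ≡ 32 (mod 71), so λ ≡ 63.
  x = λ² - 8 - 28 = 3969 - 36 ≡ 28; y = λ·(8 - 28) - 63 ≡ 26. → (28, 26)
6P: (28, 26) + (28, 45): same x and y₁ ≡ -y₂, so the sum is ∞.
6P = ∞, so the order is 6.

6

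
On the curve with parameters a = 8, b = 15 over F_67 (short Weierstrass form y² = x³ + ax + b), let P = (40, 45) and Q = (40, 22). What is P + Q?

O

The two points share x = 40 and their y-coordinates satisfy 45 + 22 ≡ 0 (mod 67), so they are inverses. Their sum is the point at infinity.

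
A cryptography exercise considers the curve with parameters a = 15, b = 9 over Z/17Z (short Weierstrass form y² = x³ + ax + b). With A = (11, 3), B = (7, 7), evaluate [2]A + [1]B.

(6, 14)

First 2A:
Repeated addition: build up to 2A.
2A: tangent at (11, 3): λ = (3·11² + 15)/(2·3) ≡ 4/6. 6⁻¹ ≡ 3 (mod 17) since 6·3 = 18 ≡ 1, so λ ≡ 4·3 ≡ 12.
  x = λ² - 11 - 11 = 144 - 22 ≡ 3; y = λ·(11 - 3) - 3 ≡ 8. → (3, 8)
2A = (3, 8).
Finally 2A + B:
(3, 8) + (7, 7). λ = (7 - 8)/(7 - 3) ≡ 16/4 mod 17. 4⁻¹ ≡ 13 (mod 17), so λ ≡ 4.
  x = λ² - 3 - 7 = 16 - 10 ≡ 6; y = λ·(3 - 6) - 8 ≡ 14. → (6, 14)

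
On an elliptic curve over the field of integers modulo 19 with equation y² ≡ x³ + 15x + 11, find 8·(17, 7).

Write G = (17, 7).
Repeated addition: build up to 8G.
2G: tangent at (17, 7): λ = (3·17² + 15)/(2·7) ≡ 8/14. 14⁻¹ ≡ 15 (mod 19) since 14·15 = 210 ≡ 1, so λ ≡ 8·15 ≡ 6.
  x = λ² - 17 - 17 = 36 - 34 ≡ 2; y = λ·(17 - 2) - 7 ≡ 7. → (2, 7)
3G: (2, 7) + (17, 7). λ = (7 - 7)/(17 - 2) ≡ 0/15 mod 19. 15⁻¹ ≡ 14 (mod 19), so λ ≡ 0.
  x = λ² - 2 - 17 = 0 - 19 ≡ 0; y = λ·(2 - 0) - 7 ≡ 12. → (0, 12)
4G: (0, 12) + (17, 7). λ = (7 - 12)/(17 - 0) ≡ 14/17 mod 19. 17⁻¹ ≡ 9 (mod 19), so λ ≡ 12.
  x = λ² - 0 - 17 = 144 - 17 ≡ 13; y = λ·(0 - 13) - 12 ≡ 3. → (13, 3)
5G: (13, 3) + (17, 7). λ = (7 - 3)/(17 - 13) ≡ 4/4 mod 19. 4⁻¹ ≡ 5 (mod 19), so λ ≡ 1.
  x = λ² - 13 - 17 = 1 - 30 ≡ 9; y = λ·(13 - 9) - 3 ≡ 1. → (9, 1)
6G: (9, 1) + (17, 7). λ = (7 - 1)/(17 - 9) ≡ 6/8 mod 19. 8⁻¹ ≡ 12 (mod 19) since 8·12 = 96 ≡ 1, so λ ≡ 15.
  x = λ² - 9 - 17 = 225 - 26 ≡ 9; y = λ·(9 - 9) - 1 ≡ 18. → (9, 18)
7G: (9, 18) + (17, 7). λ = (7 - 18)/(17 - 9) ≡ 8/8 mod 19. 8⁻¹ ≡ 12 (mod 19), so λ ≡ 1.
  x = λ² - 9 - 17 = 1 - 26 ≡ 13; y = λ·(9 - 13) - 18 ≡ 16. → (13, 16)
8G: (13, 16) + (17, 7). λ = (7 - 16)/(17 - 13) ≡ 10/4 mod 19. 4⁻¹ ≡ 5 (mod 19), so λ ≡ 12.
  x = λ² - 13 - 17 = 144 - 30 ≡ 0; y = λ·(13 - 0) - 16 ≡ 7. → (0, 7)

(0, 7)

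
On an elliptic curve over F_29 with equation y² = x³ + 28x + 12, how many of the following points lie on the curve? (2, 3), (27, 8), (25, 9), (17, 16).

1

(2, 3): 3² ≡ 9, rhs ≡ 18 → off.
(27, 8): 8² ≡ 6, rhs ≡ 6 → on.
(25, 9): 9² ≡ 23, rhs ≡ 10 → off.
(17, 16): 16² ≡ 24, rhs ≡ 7 → off.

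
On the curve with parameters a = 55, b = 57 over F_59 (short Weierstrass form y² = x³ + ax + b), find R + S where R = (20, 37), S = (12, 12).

(20, 37) + (12, 12). λ = (12 - 37)/(12 - 20) ≡ 34/51 mod 59. 51⁻¹ ≡ 22 (mod 59) since 51·22 = 1122 ≡ 1, so λ ≡ 40.
  x = λ² - 20 - 12 = 1600 - 32 ≡ 34; y = λ·(20 - 34) - 37 ≡ 52. → (34, 52)

(34, 52)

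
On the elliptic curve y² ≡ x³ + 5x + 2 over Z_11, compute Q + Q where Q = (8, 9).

tangent at (8, 9): λ = (3·8² + 5)/(2·9) ≡ 10/7. 7⁻¹ ≡ 8 (mod 11), so λ ≡ 10·8 ≡ 3.
  x = λ² - 8 - 8 = 9 - 16 ≡ 4; y = λ·(8 - 4) - 9 ≡ 3. → (4, 3)

(4, 3)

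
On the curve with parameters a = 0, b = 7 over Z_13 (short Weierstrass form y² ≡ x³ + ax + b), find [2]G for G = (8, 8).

(11, 8)

tangent at (8, 8): λ = (3·8² + 0)/(2·8) ≡ 10/3. 3⁻¹ ≡ 9 (mod 13), so λ ≡ 10·9 ≡ 12.
  x = λ² - 8 - 8 = 144 - 16 ≡ 11; y = λ·(8 - 11) - 8 ≡ 8. → (11, 8)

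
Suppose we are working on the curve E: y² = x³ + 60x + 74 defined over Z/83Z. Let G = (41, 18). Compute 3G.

(34, 1)

Repeated addition: build up to 3G.
2G: tangent at (41, 18): λ = (3·41² + 60)/(2·18) ≡ 40/36. 36⁻¹ ≡ 30 (mod 83), so λ ≡ 40·30 ≡ 38.
  x = λ² - 41 - 41 = 1444 - 82 ≡ 34; y = λ·(41 - 34) - 18 ≡ 82. → (34, 82)
3G: (34, 82) + (41, 18). λ = (18 - 82)/(41 - 34) ≡ 19/7 mod 83. 7⁻¹ ≡ 12 (mod 83) since 7·12 = 84 ≡ 1, so λ ≡ 62.
  x = λ² - 34 - 41 = 3844 - 75 ≡ 34; y = λ·(34 - 34) - 82 ≡ 1. → (34, 1)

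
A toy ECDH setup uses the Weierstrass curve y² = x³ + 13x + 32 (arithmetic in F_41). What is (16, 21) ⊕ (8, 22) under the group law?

(1, 13)

(16, 21) + (8, 22). λ = (22 - 21)/(8 - 16) ≡ 1/33 mod 41. 33⁻¹ ≡ 5 (mod 41), so λ ≡ 5.
  x = λ² - 16 - 8 = 25 - 24 ≡ 1; y = λ·(16 - 1) - 21 ≡ 13. → (1, 13)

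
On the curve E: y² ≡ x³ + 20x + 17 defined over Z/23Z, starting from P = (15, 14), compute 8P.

(6, 13)

Double-and-add on 8 = (1000)₂. Start with P = (15, 14) for the leading 1-bit.
double: tangent at (15, 14): λ = (3·15² + 20)/(2·14) ≡ 5/5. 5⁻¹ ≡ 14 (mod 23), so λ ≡ 5·14 ≡ 1.
  x = λ² - 15 - 15 = 1 - 30 ≡ 17; y = λ·(15 - 17) - 14 ≡ 7. → (17, 7)
double: tangent at (17, 7): λ = (3·17² + 20)/(2·7) ≡ 13/14. 14⁻¹ ≡ 5 (mod 23), so λ ≡ 13·5 ≡ 19.
  x = λ² - 17 - 17 = 361 - 34 ≡ 5; y = λ·(17 - 5) - 7 ≡ 14. → (5, 14)
double: tangent at (5, 14): λ = (3·5² + 20)/(2·14) ≡ 3/5. 5⁻¹ ≡ 14 (mod 23), so λ ≡ 3·14 ≡ 19.
  x = λ² - 5 - 5 = 361 - 10 ≡ 6; y = λ·(5 - 6) - 14 ≡ 13. → (6, 13)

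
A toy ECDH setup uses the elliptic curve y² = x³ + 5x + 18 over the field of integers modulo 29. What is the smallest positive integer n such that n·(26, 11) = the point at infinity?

2P: tangent at (26, 11): λ = (3·26² + 5)/(2·11) ≡ 3/22. 22⁻¹ ≡ 4 (mod 29) since 22·4 = 88 ≡ 1, so λ ≡ 3·4 ≡ 12.
  x = λ² - 26 - 26 = 144 - 52 ≡ 5; y = λ·(26 - 5) - 11 ≡ 9. → (5, 9)
3P: (5, 9) + (26, 11). λ = (11 - 9)/(26 - 5) ≡ 2/21 mod 29. 21⁻¹ ≡ 18 (mod 29), so λ ≡ 7.
  x = λ² - 5 - 26 = 49 - 31 ≡ 18; y = λ·(5 - 18) - 9 ≡ 16. → (18, 16)
4P: (18, 16) + (26, 11). λ = (11 - 16)/(26 - 18) ≡ 24/8 mod 29. 8⁻¹ ≡ 11 (mod 29) since 8·11 = 88 ≡ 1, so λ ≡ 3.
  x = λ² - 18 - 26 = 9 - 44 ≡ 23; y = λ·(18 - 23) - 16 ≡ 27. → (23, 27)
5P: (23, 27) + (26, 11). λ = (11 - 27)/(26 - 23) ≡ 13/3 mod 29. 3⁻¹ ≡ 10 (mod 29) since 3·10 = 30 ≡ 1, so λ ≡ 14.
  x = λ² - 23 - 26 = 196 - 49 ≡ 2; y = λ·(23 - 2) - 27 ≡ 6. → (2, 6)
6P: (2, 6) + (26, 11). λ = (11 - 6)/(26 - 2) ≡ 5/24 mod 29. 24⁻¹ ≡ 23 (mod 29) since 24·23 = 552 ≡ 1, so λ ≡ 28.
  x = λ² - 2 - 26 = 784 - 28 ≡ 2; y = λ·(2 - 2) - 6 ≡ 23. → (2, 23)
7P: (2, 23) + (26, 11). λ = (11 - 23)/(26 - 2) ≡ 17/24 mod 29. 24⁻¹ ≡ 23 (mod 29) since 24·23 = 552 ≡ 1, so λ ≡ 14.
  x = λ² - 2 - 26 = 196 - 28 ≡ 23; y = λ·(2 - 23) - 23 ≡ 2. → (23, 2)
8P: (23, 2) + (26, 11). λ = (11 - 2)/(26 - 23) ≡ 9/3 mod 29. 3⁻¹ ≡ 10 (mod 29), so λ ≡ 3.
  x = λ² - 23 - 26 = 9 - 49 ≡ 18; y = λ·(23 - 18) - 2 ≡ 13. → (18, 13)
9P: (18, 13) + (26, 11). λ = (11 - 13)/(26 - 18) ≡ 27/8 mod 29. 8⁻¹ ≡ 11 (mod 29) since 8·11 = 88 ≡ 1, so λ ≡ 7.
  x = λ² - 18 - 26 = 49 - 44 ≡ 5; y = λ·(18 - 5) - 13 ≡ 20. → (5, 20)
10P: (5, 20) + (26, 11). λ = (11 - 20)/(26 - 5) ≡ 20/21 mod 29. 21⁻¹ ≡ 18 (mod 29), so λ ≡ 12.
  x = λ² - 5 - 26 = 144 - 31 ≡ 26; y = λ·(5 - 26) - 20 ≡ 18. → (26, 18)
11P: (26, 18) + (26, 11): same x and y₁ ≡ -y₂, so the sum is the point at infinity.
11P = the point at infinity, so the order is 11.

11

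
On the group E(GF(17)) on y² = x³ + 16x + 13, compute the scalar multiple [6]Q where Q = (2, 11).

Double-and-add on 6 = (110)₂. Start with Q = (2, 11) for the leading 1-bit.
double: tangent at (2, 11): λ = (3·2² + 16)/(2·11) ≡ 11/5. 5⁻¹ ≡ 7 (mod 17), so λ ≡ 11·7 ≡ 9.
  x = λ² - 2 - 2 = 81 - 4 ≡ 9; y = λ·(2 - 9) - 11 ≡ 11. → (9, 11)
add Q: (9, 11) + (2, 11). λ = (11 - 11)/(2 - 9) ≡ 0/10 mod 17. 10⁻¹ ≡ 12 (mod 17), so λ ≡ 0.
  x = λ² - 9 - 2 = 0 - 11 ≡ 6; y = λ·(9 - 6) - 11 ≡ 6. → (6, 6)
double: tangent at (6, 6): λ = (3·6² + 16)/(2·6) ≡ 5/12. 12⁻¹ ≡ 10 (mod 17), so λ ≡ 5·10 ≡ 16.
  x = λ² - 6 - 6 = 256 - 12 ≡ 6; y = λ·(6 - 6) - 6 ≡ 11. → (6, 11)

(6, 11)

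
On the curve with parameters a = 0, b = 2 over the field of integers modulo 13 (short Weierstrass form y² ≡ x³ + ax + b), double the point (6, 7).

(4, 1)

tangent at (6, 7): λ = (3·6² + 0)/(2·7) ≡ 4/1. 1⁻¹ ≡ 1 (mod 13), so λ ≡ 4·1 ≡ 4.
  x = λ² - 6 - 6 = 16 - 12 ≡ 4; y = λ·(6 - 4) - 7 ≡ 1. → (4, 1)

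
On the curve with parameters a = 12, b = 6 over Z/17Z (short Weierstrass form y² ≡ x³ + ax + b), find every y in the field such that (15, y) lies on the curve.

5, 12

x³ + 12x + 6 = 3561 ≡ 8 (mod 17).
Square roots of 8 mod 17: 5 and 12 (since 5² = 25 ≡ 8).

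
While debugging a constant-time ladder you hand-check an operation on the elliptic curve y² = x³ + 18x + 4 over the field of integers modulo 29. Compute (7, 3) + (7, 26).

The two points share x = 7 and their y-coordinates satisfy 3 + 26 ≡ 0 (mod 29), so they are inverses. Their sum is ∞.

O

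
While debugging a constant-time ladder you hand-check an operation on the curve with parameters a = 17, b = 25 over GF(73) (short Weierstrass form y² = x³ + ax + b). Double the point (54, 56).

tangent at (54, 56): λ = (3·54² + 17)/(2·56) ≡ 5/39. 39⁻¹ ≡ 15 (mod 73), so λ ≡ 5·15 ≡ 2.
  x = λ² - 54 - 54 = 4 - 108 ≡ 42; y = λ·(54 - 42) - 56 ≡ 41. → (42, 41)

(42, 41)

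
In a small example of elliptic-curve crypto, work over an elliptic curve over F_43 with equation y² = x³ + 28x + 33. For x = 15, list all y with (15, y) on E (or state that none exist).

1, 42

x³ + 28x + 33 = 3828 ≡ 1 (mod 43).
Square roots of 1 mod 43: 1 and 42 (since 1² = 1 ≡ 1).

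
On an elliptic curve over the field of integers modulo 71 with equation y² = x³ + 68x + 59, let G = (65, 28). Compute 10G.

Repeated addition: build up to 10G.
2G: tangent at (65, 28): λ = (3·65² + 68)/(2·28) ≡ 34/56. 56⁻¹ ≡ 52 (mod 71) since 56·52 = 2912 ≡ 1, so λ ≡ 34·52 ≡ 64.
  x = λ² - 65 - 65 = 4096 - 130 ≡ 61; y = λ·(65 - 61) - 28 ≡ 15. → (61, 15)
3G: (61, 15) + (65, 28). λ = (28 - 15)/(65 - 61) ≡ 13/4 mod 71. 4⁻¹ ≡ 18 (mod 71) since 4·18 = 72 ≡ 1, so λ ≡ 21.
  x = λ² - 61 - 65 = 441 - 126 ≡ 31; y = λ·(61 - 31) - 15 ≡ 47. → (31, 47)
4G: (31, 47) + (65, 28). λ = (28 - 47)/(65 - 31) ≡ 52/34 mod 71. 34⁻¹ ≡ 23 (mod 71), so λ ≡ 60.
  x = λ² - 31 - 65 = 3600 - 96 ≡ 25; y = λ·(31 - 25) - 47 ≡ 29. → (25, 29)
5G: (25, 29) + (65, 28). λ = (28 - 29)/(65 - 25) ≡ 70/40 mod 71. 40⁻¹ ≡ 16 (mod 71), so λ ≡ 55.
  x = λ² - 25 - 65 = 3025 - 90 ≡ 24; y = λ·(25 - 24) - 29 ≡ 26. → (24, 26)
6G: (24, 26) + (65, 28). λ = (28 - 26)/(65 - 24) ≡ 2/41 mod 71. 41⁻¹ ≡ 26 (mod 71), so λ ≡ 52.
  x = λ² - 24 - 65 = 2704 - 89 ≡ 59; y = λ·(24 - 59) - 26 ≡ 0. → (59, 0)
7G: (59, 0) + (65, 28). λ = (28 - 0)/(65 - 59) ≡ 28/6 mod 71. 6⁻¹ ≡ 12 (mod 71), so λ ≡ 52.
  x = λ² - 59 - 65 = 2704 - 124 ≡ 24; y = λ·(59 - 24) - 0 ≡ 45. → (24, 45)
8G: (24, 45) + (65, 28). λ = (28 - 45)/(65 - 24) ≡ 54/41 mod 71. 41⁻¹ ≡ 26 (mod 71) since 41·26 = 1066 ≡ 1, so λ ≡ 55.
  x = λ² - 24 - 65 = 3025 - 89 ≡ 25; y = λ·(24 - 25) - 45 ≡ 42. → (25, 42)
9G: (25, 42) + (65, 28). λ = (28 - 42)/(65 - 25) ≡ 57/40 mod 71. 40⁻¹ ≡ 16 (mod 71) since 40·16 = 640 ≡ 1, so λ ≡ 60.
  x = λ² - 25 - 65 = 3600 - 90 ≡ 31; y = λ·(25 - 31) - 42 ≡ 24. → (31, 24)
10G: (31, 24) + (65, 28). λ = (28 - 24)/(65 - 31) ≡ 4/34 mod 71. 34⁻¹ ≡ 23 (mod 71), so λ ≡ 21.
  x = λ² - 31 - 65 = 441 - 96 ≡ 61; y = λ·(31 - 61) - 24 ≡ 56. → (61, 56)

(61, 56)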